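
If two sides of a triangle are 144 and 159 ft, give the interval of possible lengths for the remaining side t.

15 < t < 303 (ft)

By the triangle inequality, t must be less than 144 + 159 = 303 and greater than |144 − 159| = 15.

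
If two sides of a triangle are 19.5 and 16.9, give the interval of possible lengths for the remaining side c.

2.6 < c < 36.4

By the triangle inequality, c must be less than 19.5 + 16.9 = 36.4 and greater than |19.5 − 16.9| = 2.6.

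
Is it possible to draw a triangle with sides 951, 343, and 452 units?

No

The longest side is 951, but the other two sum to only 795.
795 < 951, so the triangle inequality fails.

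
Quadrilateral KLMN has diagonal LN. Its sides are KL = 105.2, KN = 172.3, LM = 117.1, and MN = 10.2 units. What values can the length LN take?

From triangle KLN: |105.2 − 172.3| < LN < 105.2 + 172.3, i.e. 67.1 < LN < 277.5.
From triangle MLN: 106.9 < LN < 127.3.
Both must hold, so LN lies in the intersection.

106.9 < LN < 127.3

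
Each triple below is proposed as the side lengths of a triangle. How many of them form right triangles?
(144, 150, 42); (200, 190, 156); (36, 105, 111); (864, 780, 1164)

3

(144,150,42): 42²+144² = 22500 = 150² → right
(200,190,156): 156²+190² = 60436 > 40000 = 200² → acute
(36,105,111): 36²+105² = 12321 = 111² → right
(864,780,1164): 780²+864² = 1354896 = 1164² → right
3 of the 4 are right.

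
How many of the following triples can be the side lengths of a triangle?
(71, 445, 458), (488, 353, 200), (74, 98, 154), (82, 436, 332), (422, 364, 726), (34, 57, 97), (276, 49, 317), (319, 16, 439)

5

(71,445,458): 71+445 > 458 → valid
(200,353,488): 200+353 > 488 → valid
(74,98,154): 74+98 > 154 → valid
(82,332,436): 82+332 ≤ 436 → not valid
(364,422,726): 364+422 > 726 → valid
(34,57,97): 34+57 ≤ 97 → not valid
(49,276,317): 49+276 > 317 → valid
(16,319,439): 16+319 ≤ 439 → not valid
5 of the 8 triples form a triangle.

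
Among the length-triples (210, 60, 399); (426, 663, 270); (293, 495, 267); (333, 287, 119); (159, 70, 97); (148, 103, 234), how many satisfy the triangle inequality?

5

(60,210,399): 60+210 ≤ 399 → not valid
(270,426,663): 270+426 > 663 → valid
(267,293,495): 267+293 > 495 → valid
(119,287,333): 119+287 > 333 → valid
(70,97,159): 70+97 > 159 → valid
(103,148,234): 103+148 > 234 → valid
5 of the 6 triples form a triangle.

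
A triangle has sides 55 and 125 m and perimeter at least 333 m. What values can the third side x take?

Triangle inequality alone gives 70 < x < 180.
The perimeter condition gives x ≥ 333 − 55 − 125 = 153.
Intersecting the two: 153 ≤ x < 180.

153 ≤ x < 180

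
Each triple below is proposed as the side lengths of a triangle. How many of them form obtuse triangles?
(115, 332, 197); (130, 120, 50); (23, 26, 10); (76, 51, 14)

(115,332,197): 115+197 ≤ 332, not a triangle
(130,120,50): 50²+120² = 16900 = 130² → right
(23,26,10): 10²+23² = 629 < 676 = 26² → obtuse
(76,51,14): 14+51 ≤ 76, not a triangle
1 of the 4 is obtuse.

1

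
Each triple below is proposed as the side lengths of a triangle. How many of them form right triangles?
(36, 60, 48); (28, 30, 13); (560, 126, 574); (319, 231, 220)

3

(36,60,48): 36²+48² = 3600 = 60² → right
(28,30,13): 13²+28² = 953 > 900 = 30² → acute
(560,126,574): 126²+560² = 329476 = 574² → right
(319,231,220): 220²+231² = 101761 = 319² → right
3 of the 4 are right.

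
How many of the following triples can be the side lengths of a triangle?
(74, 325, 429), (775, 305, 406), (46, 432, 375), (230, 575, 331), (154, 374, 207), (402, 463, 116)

(74,325,429): 74+325 ≤ 429 → not valid
(305,406,775): 305+406 ≤ 775 → not valid
(46,375,432): 46+375 ≤ 432 → not valid
(230,331,575): 230+331 ≤ 575 → not valid
(154,207,374): 154+207 ≤ 374 → not valid
(116,402,463): 116+402 > 463 → valid
1 of the 6 triples forms a triangle.

1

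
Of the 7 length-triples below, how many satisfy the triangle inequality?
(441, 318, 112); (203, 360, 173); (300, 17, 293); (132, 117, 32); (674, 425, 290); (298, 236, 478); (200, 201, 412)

5

(112,318,441): 112+318 ≤ 441 → not valid
(173,203,360): 173+203 > 360 → valid
(17,293,300): 17+293 > 300 → valid
(32,117,132): 32+117 > 132 → valid
(290,425,674): 290+425 > 674 → valid
(236,298,478): 236+298 > 478 → valid
(200,201,412): 200+201 ≤ 412 → not valid
5 of the 7 triples form a triangle.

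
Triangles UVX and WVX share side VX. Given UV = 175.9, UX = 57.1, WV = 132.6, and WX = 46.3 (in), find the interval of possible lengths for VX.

118.8 < VX < 178.9

From triangle UVX: |175.9 − 57.1| < VX < 175.9 + 57.1, i.e. 118.8 < VX < 233.0.
From triangle WVX: 86.3 < VX < 178.9.
Both must hold, so VX lies in the intersection.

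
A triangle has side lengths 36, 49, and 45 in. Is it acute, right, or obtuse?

acute

Compare the square of the longest side to the sum of squares of the other two: 36² + 45² = 3321 > 2401 = 49².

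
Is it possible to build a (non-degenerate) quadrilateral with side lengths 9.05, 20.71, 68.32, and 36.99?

For a quadrilateral, each side must be shorter than the sum of the others.
Here the longest side is 68.32, but the remaining 3 sides sum to only 66.75.

No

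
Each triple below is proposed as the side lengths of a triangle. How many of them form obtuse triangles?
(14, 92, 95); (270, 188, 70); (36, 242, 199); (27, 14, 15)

2

(14,92,95): 14²+92² = 8660 < 9025 = 95² → obtuse
(270,188,70): 70+188 ≤ 270, not a triangle
(36,242,199): 36+199 ≤ 242, not a triangle
(27,14,15): 14²+15² = 421 < 729 = 27² → obtuse
2 of the 4 are obtuse.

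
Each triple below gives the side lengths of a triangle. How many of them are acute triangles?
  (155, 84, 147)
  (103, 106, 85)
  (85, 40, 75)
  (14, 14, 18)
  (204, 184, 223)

4

(155,84,147): 84²+147² = 28665 > 24025 = 155² → acute
(103,106,85): 85²+103² = 17834 > 11236 = 106² → acute
(85,40,75): 40²+75² = 7225 = 85² → right
(14,14,18): 14²+14² = 392 > 324 = 18² → acute
(204,184,223): 184²+204² = 75472 > 49729 = 223² → acute
4 of the 5 are acute.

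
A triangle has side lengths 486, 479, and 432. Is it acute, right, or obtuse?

Compare the square of the longest side to the sum of squares of the other two: 432² + 479² = 416065 > 236196 = 486².

acute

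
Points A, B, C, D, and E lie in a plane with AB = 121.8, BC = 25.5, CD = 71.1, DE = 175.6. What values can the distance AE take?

The maximum is all hops collinear in one direction: 121.8 + 25.5 + 71.1 + 175.6 = 394.0.
The longest hop is 175.6; the others sum to 218.4. Since 175.6 ≤ 218.4, the path can fold back on itself completely, so the minimum distance is 0.

0 ≤ AE ≤ 394.0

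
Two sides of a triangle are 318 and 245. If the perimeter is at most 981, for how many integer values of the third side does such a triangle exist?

Triangle inequality: 73 < x < 563. Perimeter ≤ 981 gives x ≤ 981 − 318 − 245 = 418.
So 73 < x ≤ 418; integers 74 through 418: 345 values.

345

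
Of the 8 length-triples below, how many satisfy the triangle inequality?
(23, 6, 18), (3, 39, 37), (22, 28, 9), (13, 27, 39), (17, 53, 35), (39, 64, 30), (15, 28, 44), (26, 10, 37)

5

(6,18,23): 6+18 > 23 → valid
(3,37,39): 3+37 > 39 → valid
(9,22,28): 9+22 > 28 → valid
(13,27,39): 13+27 > 39 → valid
(17,35,53): 17+35 ≤ 53 → not valid
(30,39,64): 30+39 > 64 → valid
(15,28,44): 15+28 ≤ 44 → not valid
(10,26,37): 10+26 ≤ 37 → not valid
5 of the 8 triples form a triangle.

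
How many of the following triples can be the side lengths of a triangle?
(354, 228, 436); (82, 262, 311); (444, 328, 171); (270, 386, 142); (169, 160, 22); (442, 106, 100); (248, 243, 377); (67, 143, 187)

7

(228,354,436): 228+354 > 436 → valid
(82,262,311): 82+262 > 311 → valid
(171,328,444): 171+328 > 444 → valid
(142,270,386): 142+270 > 386 → valid
(22,160,169): 22+160 > 169 → valid
(100,106,442): 100+106 ≤ 442 → not valid
(243,248,377): 243+248 > 377 → valid
(67,143,187): 67+143 > 187 → valid
7 of the 8 triples form a triangle.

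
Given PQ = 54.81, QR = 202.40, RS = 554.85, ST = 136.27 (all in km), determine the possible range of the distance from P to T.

The maximum is all hops collinear in one direction: 54.81 + 202.40 + 554.85 + 136.27 = 948.33.
The longest hop is 554.85; the others sum to 393.48. Folding the others back against it leaves at least 554.85 − 393.48 = 161.37.

161.37 ≤ PT ≤ 948.33 km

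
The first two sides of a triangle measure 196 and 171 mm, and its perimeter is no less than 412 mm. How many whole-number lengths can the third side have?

Triangle inequality: 25 < x < 367. Perimeter ≥ 412 gives x ≥ 412 − 196 − 171 = 45.
So 45 ≤ x < 367; integers 45 through 366: 322 values.

322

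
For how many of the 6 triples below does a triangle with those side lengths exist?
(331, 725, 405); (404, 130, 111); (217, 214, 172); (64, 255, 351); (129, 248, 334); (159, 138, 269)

(331,405,725): 331+405 > 725 → valid
(111,130,404): 111+130 ≤ 404 → not valid
(172,214,217): 172+214 > 217 → valid
(64,255,351): 64+255 ≤ 351 → not valid
(129,248,334): 129+248 > 334 → valid
(138,159,269): 138+159 > 269 → valid
4 of the 6 triples form a triangle.

4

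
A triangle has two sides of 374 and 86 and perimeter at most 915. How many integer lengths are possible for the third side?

167

Triangle inequality: 288 < x < 460. Perimeter ≤ 915 gives x ≤ 915 − 374 − 86 = 455.
So 288 < x ≤ 455; integers 289 through 455: 167 values.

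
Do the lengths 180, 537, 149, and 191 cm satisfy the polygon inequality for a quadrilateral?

For a quadrilateral, each side must be shorter than the sum of the others.
Here the longest side is 537, but the remaining 3 sides sum to only 520.

No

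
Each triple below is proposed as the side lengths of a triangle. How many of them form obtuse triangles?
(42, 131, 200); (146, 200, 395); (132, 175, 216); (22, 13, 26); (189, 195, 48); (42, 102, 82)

(42,131,200): 42+131 ≤ 200, not a triangle
(146,200,395): 146+200 ≤ 395, not a triangle
(132,175,216): 132²+175² = 48049 > 46656 = 216² → acute
(22,13,26): 13²+22² = 653 < 676 = 26² → obtuse
(189,195,48): 48²+189² = 38025 = 195² → right
(42,102,82): 42²+82² = 8488 < 10404 = 102² → obtuse
2 of the 6 are obtuse.

2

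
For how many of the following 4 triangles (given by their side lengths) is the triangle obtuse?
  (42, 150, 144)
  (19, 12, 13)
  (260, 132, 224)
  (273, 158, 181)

(42,150,144): 42²+144² = 22500 = 150² → right
(19,12,13): 12²+13² = 313 < 361 = 19² → obtuse
(260,132,224): 132²+224² = 67600 = 260² → right
(273,158,181): 158²+181² = 57725 < 74529 = 273² → obtuse
2 of the 4 are obtuse.

2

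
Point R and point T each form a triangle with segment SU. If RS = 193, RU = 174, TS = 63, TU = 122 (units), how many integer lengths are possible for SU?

From triangle RSU: 19 < SU < 367.
From triangle TSU: 59 < SU < 185.
Intersection: 59 < SU < 185, so integers 60 through 184: 125 values.

125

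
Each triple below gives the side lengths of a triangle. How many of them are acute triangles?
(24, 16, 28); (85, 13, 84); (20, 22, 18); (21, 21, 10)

(24,16,28): 16²+24² = 832 > 784 = 28² → acute
(85,13,84): 13²+84² = 7225 = 85² → right
(20,22,18): 18²+20² = 724 > 484 = 22² → acute
(21,21,10): 10²+21² = 541 > 441 = 21² → acute
3 of the 4 are acute.

3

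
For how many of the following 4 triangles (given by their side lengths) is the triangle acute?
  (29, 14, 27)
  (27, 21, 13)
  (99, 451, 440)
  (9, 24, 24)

2

(29,14,27): 14²+27² = 925 > 841 = 29² → acute
(27,21,13): 13²+21² = 610 < 729 = 27² → obtuse
(99,451,440): 99²+440² = 203401 = 451² → right
(9,24,24): 9²+24² = 657 > 576 = 24² → acute
2 of the 4 are acute.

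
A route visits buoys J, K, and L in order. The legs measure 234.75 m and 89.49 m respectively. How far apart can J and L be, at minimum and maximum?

145.26 ≤ JL ≤ 324.24 m

By the triangle inequality, |234.75 − 89.49| ≤ JL ≤ 234.75 + 89.49.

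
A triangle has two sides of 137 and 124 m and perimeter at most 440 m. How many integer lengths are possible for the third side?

166

Triangle inequality: 13 < x < 261. Perimeter ≤ 440 gives x ≤ 440 − 137 − 124 = 179.
So 13 < x ≤ 179; integers 14 through 179: 166 values.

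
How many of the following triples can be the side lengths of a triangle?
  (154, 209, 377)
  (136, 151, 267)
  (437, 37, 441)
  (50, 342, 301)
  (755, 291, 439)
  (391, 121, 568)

3

(154,209,377): 154+209 ≤ 377 → not valid
(136,151,267): 136+151 > 267 → valid
(37,437,441): 37+437 > 441 → valid
(50,301,342): 50+301 > 342 → valid
(291,439,755): 291+439 ≤ 755 → not valid
(121,391,568): 121+391 ≤ 568 → not valid
3 of the 6 triples form a triangle.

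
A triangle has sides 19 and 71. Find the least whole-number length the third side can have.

The third side must be strictly greater than |19 − 71| = 52.
The smallest integer above 52 is 53.

53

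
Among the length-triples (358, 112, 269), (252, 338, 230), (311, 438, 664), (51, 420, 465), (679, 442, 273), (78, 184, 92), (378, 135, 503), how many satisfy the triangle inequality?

(112,269,358): 112+269 > 358 → valid
(230,252,338): 230+252 > 338 → valid
(311,438,664): 311+438 > 664 → valid
(51,420,465): 51+420 > 465 → valid
(273,442,679): 273+442 > 679 → valid
(78,92,184): 78+92 ≤ 184 → not valid
(135,378,503): 135+378 > 503 → valid
6 of the 7 triples form a triangle.

6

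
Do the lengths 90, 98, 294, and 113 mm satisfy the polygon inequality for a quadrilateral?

A quadrilateral exists iff every side is shorter than the sum of the others — equivalently, the longest side is less than the sum of the rest.
Longest side 294 < 301 (sum of the remaining 3), so yes.

Yes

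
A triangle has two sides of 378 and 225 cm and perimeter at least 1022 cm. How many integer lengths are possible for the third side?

184

Triangle inequality: 153 < x < 603. Perimeter ≥ 1022 gives x ≥ 1022 − 378 − 225 = 419.
So 419 ≤ x < 603; integers 419 through 602: 184 values.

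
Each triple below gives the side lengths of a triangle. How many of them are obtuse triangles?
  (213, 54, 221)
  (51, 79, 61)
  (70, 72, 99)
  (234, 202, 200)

(213,54,221): 54²+213² = 48285 < 48841 = 221² → obtuse
(51,79,61): 51²+61² = 6322 > 6241 = 79² → acute
(70,72,99): 70²+72² = 10084 > 9801 = 99² → acute
(234,202,200): 200²+202² = 80804 > 54756 = 234² → acute
1 of the 4 is obtuse.

1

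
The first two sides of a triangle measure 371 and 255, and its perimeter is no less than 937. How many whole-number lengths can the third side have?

315

Triangle inequality: 116 < x < 626. Perimeter ≥ 937 gives x ≥ 937 − 371 − 255 = 311.
So 311 ≤ x < 626; integers 311 through 625: 315 values.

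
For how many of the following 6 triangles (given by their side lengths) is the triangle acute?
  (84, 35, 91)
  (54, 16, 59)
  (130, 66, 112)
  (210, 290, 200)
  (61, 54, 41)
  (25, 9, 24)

(84,35,91): 35²+84² = 8281 = 91² → right
(54,16,59): 16²+54² = 3172 < 3481 = 59² → obtuse
(130,66,112): 66²+112² = 16900 = 130² → right
(210,290,200): 200²+210² = 84100 = 290² → right
(61,54,41): 41²+54² = 4597 > 3721 = 61² → acute
(25,9,24): 9²+24² = 657 > 625 = 25² → acute
2 of the 6 are acute.

2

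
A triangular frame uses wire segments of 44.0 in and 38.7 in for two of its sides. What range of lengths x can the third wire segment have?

5.3 < x < 82.7 (in)

By the triangle inequality, x must be less than 44.0 + 38.7 = 82.7 and greater than |44.0 − 38.7| = 5.3.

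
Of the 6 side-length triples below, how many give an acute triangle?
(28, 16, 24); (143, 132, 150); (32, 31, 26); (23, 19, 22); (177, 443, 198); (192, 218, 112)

5

(28,16,24): 16²+24² = 832 > 784 = 28² → acute
(143,132,150): 132²+143² = 37873 > 22500 = 150² → acute
(32,31,26): 26²+31² = 1637 > 1024 = 32² → acute
(23,19,22): 19²+22² = 845 > 529 = 23² → acute
(177,443,198): 177+198 ≤ 443, not a triangle
(192,218,112): 112²+192² = 49408 > 47524 = 218² → acute
5 of the 6 are acute.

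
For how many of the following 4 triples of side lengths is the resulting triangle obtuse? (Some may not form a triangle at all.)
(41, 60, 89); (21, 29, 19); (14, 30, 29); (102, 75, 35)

3

(41,60,89): 41²+60² = 5281 < 7921 = 89² → obtuse
(21,29,19): 19²+21² = 802 < 841 = 29² → obtuse
(14,30,29): 14²+29² = 1037 > 900 = 30² → acute
(102,75,35): 35²+75² = 6850 < 10404 = 102² → obtuse
3 of the 4 are obtuse.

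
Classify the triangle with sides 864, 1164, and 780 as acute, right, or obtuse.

right

Compare the square of the longest side to the sum of squares of the other two: 780² + 864² = 1354896 = 1164².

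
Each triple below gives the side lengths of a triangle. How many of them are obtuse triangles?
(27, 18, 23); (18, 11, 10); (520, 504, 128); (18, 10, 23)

(27,18,23): 18²+23² = 853 > 729 = 27² → acute
(18,11,10): 10²+11² = 221 < 324 = 18² → obtuse
(520,504,128): 128²+504² = 270400 = 520² → right
(18,10,23): 10²+18² = 424 < 529 = 23² → obtuse
2 of the 4 are obtuse.

2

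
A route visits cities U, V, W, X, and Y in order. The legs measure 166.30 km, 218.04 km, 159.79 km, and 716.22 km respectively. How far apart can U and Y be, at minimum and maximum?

172.09 ≤ UY ≤ 1260.35 km

The maximum is all hops collinear in one direction: 166.30 + 218.04 + 159.79 + 716.22 = 1260.35.
The longest hop is 716.22; the others sum to 544.13. Folding the others back against it leaves at least 716.22 − 544.13 = 172.09.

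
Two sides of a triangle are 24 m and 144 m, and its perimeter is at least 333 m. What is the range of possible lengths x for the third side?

Triangle inequality alone gives 120 < x < 168.
The perimeter condition gives x ≥ 333 − 24 − 144 = 165.
Intersecting the two: 165 ≤ x < 168.

165 ≤ x < 168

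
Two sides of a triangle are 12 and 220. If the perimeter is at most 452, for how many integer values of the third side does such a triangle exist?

12

Triangle inequality: 208 < x < 232. Perimeter ≤ 452 gives x ≤ 452 − 12 − 220 = 220.
So 208 < x ≤ 220; integers 209 through 220: 12 values.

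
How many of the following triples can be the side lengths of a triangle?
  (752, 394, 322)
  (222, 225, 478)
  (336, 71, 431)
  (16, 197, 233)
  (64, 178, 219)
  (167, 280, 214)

(322,394,752): 322+394 ≤ 752 → not valid
(222,225,478): 222+225 ≤ 478 → not valid
(71,336,431): 71+336 ≤ 431 → not valid
(16,197,233): 16+197 ≤ 233 → not valid
(64,178,219): 64+178 > 219 → valid
(167,214,280): 167+214 > 280 → valid
2 of the 6 triples form a triangle.

2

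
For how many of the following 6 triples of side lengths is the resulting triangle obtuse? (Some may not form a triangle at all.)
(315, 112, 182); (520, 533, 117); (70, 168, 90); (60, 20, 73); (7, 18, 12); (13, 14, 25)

(315,112,182): 112+182 ≤ 315, not a triangle
(520,533,117): 117²+520² = 284089 = 533² → right
(70,168,90): 70+90 ≤ 168, not a triangle
(60,20,73): 20²+60² = 4000 < 5329 = 73² → obtuse
(7,18,12): 7²+12² = 193 < 324 = 18² → obtuse
(13,14,25): 13²+14² = 365 < 625 = 25² → obtuse
3 of the 6 are obtuse.

3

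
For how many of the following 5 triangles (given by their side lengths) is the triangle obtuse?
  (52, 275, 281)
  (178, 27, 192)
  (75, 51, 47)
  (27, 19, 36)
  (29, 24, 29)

4

(52,275,281): 52²+275² = 78329 < 78961 = 281² → obtuse
(178,27,192): 27²+178² = 32413 < 36864 = 192² → obtuse
(75,51,47): 47²+51² = 4810 < 5625 = 75² → obtuse
(27,19,36): 19²+27² = 1090 < 1296 = 36² → obtuse
(29,24,29): 24²+29² = 1417 > 841 = 29² → acute
4 of the 5 are obtuse.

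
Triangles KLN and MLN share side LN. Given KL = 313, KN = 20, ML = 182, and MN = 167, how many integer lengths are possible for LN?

39

From triangle KLN: 293 < LN < 333.
From triangle MLN: 15 < LN < 349.
Intersection: 293 < LN < 333, so integers 294 through 332: 39 values.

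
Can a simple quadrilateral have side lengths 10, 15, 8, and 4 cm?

A quadrilateral exists iff every side is shorter than the sum of the others — equivalently, the longest side is less than the sum of the rest.
Longest side 15 < 22 (sum of the remaining 3), so yes.

Yes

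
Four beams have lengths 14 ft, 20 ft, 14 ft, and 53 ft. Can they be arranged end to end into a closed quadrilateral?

No

For a quadrilateral, each side must be shorter than the sum of the others.
Here the longest side is 53, but the remaining 3 sides sum to only 48.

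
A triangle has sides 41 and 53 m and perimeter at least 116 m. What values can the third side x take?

Triangle inequality alone gives 12 < x < 94.
The perimeter condition gives x ≥ 116 − 41 − 53 = 22.
Intersecting the two: 22 ≤ x < 94.

22 ≤ x < 94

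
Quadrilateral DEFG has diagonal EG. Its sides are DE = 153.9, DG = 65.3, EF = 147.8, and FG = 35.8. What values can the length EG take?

From triangle DEG: |153.9 − 65.3| < EG < 153.9 + 65.3, i.e. 88.6 < EG < 219.2.
From triangle FEG: 112.0 < EG < 183.6.
Both must hold, so EG lies in the intersection.

112.0 < EG < 183.6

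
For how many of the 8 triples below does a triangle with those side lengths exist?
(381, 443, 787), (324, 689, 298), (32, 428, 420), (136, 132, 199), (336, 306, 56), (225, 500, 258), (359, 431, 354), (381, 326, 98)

6

(381,443,787): 381+443 > 787 → valid
(298,324,689): 298+324 ≤ 689 → not valid
(32,420,428): 32+420 > 428 → valid
(132,136,199): 132+136 > 199 → valid
(56,306,336): 56+306 > 336 → valid
(225,258,500): 225+258 ≤ 500 → not valid
(354,359,431): 354+359 > 431 → valid
(98,326,381): 98+326 > 381 → valid
6 of the 8 triples form a triangle.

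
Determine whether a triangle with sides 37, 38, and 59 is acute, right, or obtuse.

obtuse

Compare the square of the longest side to the sum of squares of the other two: 37² + 38² = 2813 < 3481 = 59².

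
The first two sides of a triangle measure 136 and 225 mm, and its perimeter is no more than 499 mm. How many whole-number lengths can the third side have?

Triangle inequality: 89 < x < 361. Perimeter ≤ 499 gives x ≤ 499 − 136 − 225 = 138.
So 89 < x ≤ 138; integers 90 through 138: 49 values.

49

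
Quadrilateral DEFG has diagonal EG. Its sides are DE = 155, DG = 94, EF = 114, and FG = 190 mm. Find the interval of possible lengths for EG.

From triangle DEG: |155 − 94| < EG < 155 + 94, i.e. 61 < EG < 249.
From triangle FEG: 76 < EG < 304.
Both must hold, so EG lies in the intersection.

76 < EG < 249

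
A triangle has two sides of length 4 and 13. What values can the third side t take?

By the triangle inequality, t must be less than 4 + 13 = 17 and greater than |4 − 13| = 9.

9 < t < 17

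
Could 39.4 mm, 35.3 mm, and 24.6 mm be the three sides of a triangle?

The longest side is 39.4, and the other two sum to 59.9.
Since 59.9 > 39.4, the triangle inequality holds.

Yes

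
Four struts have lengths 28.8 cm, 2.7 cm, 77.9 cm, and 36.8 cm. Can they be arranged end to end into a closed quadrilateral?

For a quadrilateral, each side must be shorter than the sum of the others.
Here the longest side is 77.9, but the remaining 3 sides sum to only 68.3.

No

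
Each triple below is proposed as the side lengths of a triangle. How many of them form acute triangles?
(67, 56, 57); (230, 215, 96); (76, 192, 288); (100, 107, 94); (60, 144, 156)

3

(67,56,57): 56²+57² = 6385 > 4489 = 67² → acute
(230,215,96): 96²+215² = 55441 > 52900 = 230² → acute
(76,192,288): 76+192 ≤ 288, not a triangle
(100,107,94): 94²+100² = 18836 > 11449 = 107² → acute
(60,144,156): 60²+144² = 24336 = 156² → right
3 of the 5 are acute.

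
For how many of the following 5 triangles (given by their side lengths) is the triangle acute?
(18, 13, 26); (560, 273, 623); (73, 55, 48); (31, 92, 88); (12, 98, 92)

(18,13,26): 13²+18² = 493 < 676 = 26² → obtuse
(560,273,623): 273²+560² = 388129 = 623² → right
(73,55,48): 48²+55² = 5329 = 73² → right
(31,92,88): 31²+88² = 8705 > 8464 = 92² → acute
(12,98,92): 12²+92² = 8608 < 9604 = 98² → obtuse
1 of the 5 is acute.

1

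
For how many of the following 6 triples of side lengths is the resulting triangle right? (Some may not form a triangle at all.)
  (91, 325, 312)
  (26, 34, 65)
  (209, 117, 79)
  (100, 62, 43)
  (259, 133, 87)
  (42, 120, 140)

(91,325,312): 91²+312² = 105625 = 325² → right
(26,34,65): 26+34 ≤ 65, not a triangle
(209,117,79): 79+117 ≤ 209, not a triangle
(100,62,43): 43²+62² = 5693 < 10000 = 100² → obtuse
(259,133,87): 87+133 ≤ 259, not a triangle
(42,120,140): 42²+120² = 16164 < 19600 = 140² → obtuse
1 of the 6 is right.

1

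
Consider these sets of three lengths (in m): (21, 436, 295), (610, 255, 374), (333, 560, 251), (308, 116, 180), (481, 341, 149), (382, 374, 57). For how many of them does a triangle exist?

(21,295,436): 21+295 ≤ 436 → not valid
(255,374,610): 255+374 > 610 → valid
(251,333,560): 251+333 > 560 → valid
(116,180,308): 116+180 ≤ 308 → not valid
(149,341,481): 149+341 > 481 → valid
(57,374,382): 57+374 > 382 → valid
4 of the 6 triples form a triangle.

4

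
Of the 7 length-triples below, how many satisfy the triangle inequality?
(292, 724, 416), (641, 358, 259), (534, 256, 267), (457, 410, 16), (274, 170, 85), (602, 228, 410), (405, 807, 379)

(292,416,724): 292+416 ≤ 724 → not valid
(259,358,641): 259+358 ≤ 641 → not valid
(256,267,534): 256+267 ≤ 534 → not valid
(16,410,457): 16+410 ≤ 457 → not valid
(85,170,274): 85+170 ≤ 274 → not valid
(228,410,602): 228+410 > 602 → valid
(379,405,807): 379+405 ≤ 807 → not valid
1 of the 7 triples forms a triangle.

1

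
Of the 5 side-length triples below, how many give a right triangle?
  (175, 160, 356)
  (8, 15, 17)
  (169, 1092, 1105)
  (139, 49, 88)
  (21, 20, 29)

3

(175,160,356): 160+175 ≤ 356, not a triangle
(8,15,17): 8²+15² = 289 = 17² → right
(169,1092,1105): 169²+1092² = 1221025 = 1105² → right
(139,49,88): 49+88 ≤ 139, not a triangle
(21,20,29): 20²+21² = 841 = 29² → right
3 of the 5 are right.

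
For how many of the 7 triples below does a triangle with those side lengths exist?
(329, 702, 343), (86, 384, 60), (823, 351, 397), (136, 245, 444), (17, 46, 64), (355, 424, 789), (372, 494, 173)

1

(329,343,702): 329+343 ≤ 702 → not valid
(60,86,384): 60+86 ≤ 384 → not valid
(351,397,823): 351+397 ≤ 823 → not valid
(136,245,444): 136+245 ≤ 444 → not valid
(17,46,64): 17+46 ≤ 64 → not valid
(355,424,789): 355+424 ≤ 789 → not valid
(173,372,494): 173+372 > 494 → valid
1 of the 7 triples forms a triangle.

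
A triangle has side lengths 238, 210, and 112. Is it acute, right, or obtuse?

right

Compare the square of the longest side to the sum of squares of the other two: 112² + 210² = 56644 = 238².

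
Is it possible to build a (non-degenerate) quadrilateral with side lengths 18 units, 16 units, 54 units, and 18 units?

For a quadrilateral, each side must be shorter than the sum of the others.
Here the longest side is 54, but the remaining 3 sides sum to only 52.

No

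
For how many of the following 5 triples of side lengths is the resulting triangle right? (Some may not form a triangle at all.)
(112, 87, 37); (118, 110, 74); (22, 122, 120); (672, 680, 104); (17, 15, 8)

3

(112,87,37): 37²+87² = 8938 < 12544 = 112² → obtuse
(118,110,74): 74²+110² = 17576 > 13924 = 118² → acute
(22,122,120): 22²+120² = 14884 = 122² → right
(672,680,104): 104²+672² = 462400 = 680² → right
(17,15,8): 8²+15² = 289 = 17² → right
3 of the 5 are right.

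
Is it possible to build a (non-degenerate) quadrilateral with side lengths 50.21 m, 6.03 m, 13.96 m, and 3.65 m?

For a quadrilateral, each side must be shorter than the sum of the others.
Here the longest side is 50.21, but the remaining 3 sides sum to only 23.64.

No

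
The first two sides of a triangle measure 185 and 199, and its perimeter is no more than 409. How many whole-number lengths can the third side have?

Triangle inequality: 14 < x < 384. Perimeter ≤ 409 gives x ≤ 409 − 185 − 199 = 25.
So 14 < x ≤ 25; integers 15 through 25: 11 values.

11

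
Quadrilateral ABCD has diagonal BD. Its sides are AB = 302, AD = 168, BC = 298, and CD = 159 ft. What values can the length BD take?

139 < BD < 457

From triangle ABD: |302 − 168| < BD < 302 + 168, i.e. 134 < BD < 470.
From triangle CBD: 139 < BD < 457.
Both must hold, so BD lies in the intersection.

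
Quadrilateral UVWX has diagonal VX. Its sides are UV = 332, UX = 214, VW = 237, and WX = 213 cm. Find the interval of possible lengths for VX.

118 < VX < 450

From triangle UVX: |332 − 214| < VX < 332 + 214, i.e. 118 < VX < 546.
From triangle WVX: 24 < VX < 450.
Both must hold, so VX lies in the intersection.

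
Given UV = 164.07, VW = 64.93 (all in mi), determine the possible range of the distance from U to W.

By the triangle inequality, |164.07 − 64.93| ≤ UW ≤ 164.07 + 64.93.

99.14 ≤ UW ≤ 229.00 mi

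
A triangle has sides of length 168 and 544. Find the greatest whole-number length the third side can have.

The third side must be strictly less than 168 + 544 = 712.
The largest integer below 712 is 711.

711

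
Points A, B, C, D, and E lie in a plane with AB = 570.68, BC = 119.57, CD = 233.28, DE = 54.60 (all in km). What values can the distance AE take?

163.23 ≤ AE ≤ 978.13 km

The maximum is all hops collinear in one direction: 570.68 + 119.57 + 233.28 + 54.60 = 978.13.
The longest hop is 570.68; the others sum to 407.45. Folding the others back against it leaves at least 570.68 − 407.45 = 163.23.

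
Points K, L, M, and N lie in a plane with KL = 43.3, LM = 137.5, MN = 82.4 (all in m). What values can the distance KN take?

The maximum is all hops collinear in one direction: 43.3 + 137.5 + 82.4 = 263.2.
The longest hop is 137.5; the others sum to 125.7. Folding the others back against it leaves at least 137.5 − 125.7 = 11.8.

11.8 ≤ KN ≤ 263.2 m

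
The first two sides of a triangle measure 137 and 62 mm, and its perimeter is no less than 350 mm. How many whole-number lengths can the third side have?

48

Triangle inequality: 75 < x < 199. Perimeter ≥ 350 gives x ≥ 350 − 137 − 62 = 151.
So 151 ≤ x < 199; integers 151 through 198: 48 values.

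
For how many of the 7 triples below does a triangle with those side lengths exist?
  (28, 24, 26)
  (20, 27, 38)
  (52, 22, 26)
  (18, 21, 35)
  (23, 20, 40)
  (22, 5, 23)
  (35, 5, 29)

(24,26,28): 24+26 > 28 → valid
(20,27,38): 20+27 > 38 → valid
(22,26,52): 22+26 ≤ 52 → not valid
(18,21,35): 18+21 > 35 → valid
(20,23,40): 20+23 > 40 → valid
(5,22,23): 5+22 > 23 → valid
(5,29,35): 5+29 ≤ 35 → not valid
5 of the 7 triples form a triangle.

5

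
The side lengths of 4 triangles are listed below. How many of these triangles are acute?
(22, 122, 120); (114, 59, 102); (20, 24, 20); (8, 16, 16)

3

(22,122,120): 22²+120² = 14884 = 122² → right
(114,59,102): 59²+102² = 13885 > 12996 = 114² → acute
(20,24,20): 20²+20² = 800 > 576 = 24² → acute
(8,16,16): 8²+16² = 320 > 256 = 16² → acute
3 of the 4 are acute.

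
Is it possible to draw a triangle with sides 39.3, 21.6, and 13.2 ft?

No

The longest side is 39.3, but the other two sum to only 34.8.
34.8 < 39.3, so the triangle inequality fails.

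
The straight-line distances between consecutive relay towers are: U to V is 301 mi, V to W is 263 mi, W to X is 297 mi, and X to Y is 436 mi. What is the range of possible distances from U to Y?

0 ≤ UY ≤ 1297 mi

The maximum is all hops collinear in one direction: 301 + 263 + 297 + 436 = 1297.
The longest hop is 436; the others sum to 861. Since 436 ≤ 861, the path can fold back on itself completely, so the minimum distance is 0.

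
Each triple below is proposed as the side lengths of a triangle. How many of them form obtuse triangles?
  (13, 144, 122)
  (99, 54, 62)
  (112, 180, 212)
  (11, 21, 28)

(13,144,122): 13+122 ≤ 144, not a triangle
(99,54,62): 54²+62² = 6760 < 9801 = 99² → obtuse
(112,180,212): 112²+180² = 44944 = 212² → right
(11,21,28): 11²+21² = 562 < 784 = 28² → obtuse
2 of the 4 are obtuse.

2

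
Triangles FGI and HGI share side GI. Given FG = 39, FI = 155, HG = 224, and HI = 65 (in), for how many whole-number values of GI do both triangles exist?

34

From triangle FGI: 116 < GI < 194.
From triangle HGI: 159 < GI < 289.
Intersection: 159 < GI < 194, so integers 160 through 193: 34 values.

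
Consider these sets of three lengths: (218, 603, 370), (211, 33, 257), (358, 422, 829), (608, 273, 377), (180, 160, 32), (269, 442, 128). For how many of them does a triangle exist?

2

(218,370,603): 218+370 ≤ 603 → not valid
(33,211,257): 33+211 ≤ 257 → not valid
(358,422,829): 358+422 ≤ 829 → not valid
(273,377,608): 273+377 > 608 → valid
(32,160,180): 32+160 > 180 → valid
(128,269,442): 128+269 ≤ 442 → not valid
2 of the 6 triples form a triangle.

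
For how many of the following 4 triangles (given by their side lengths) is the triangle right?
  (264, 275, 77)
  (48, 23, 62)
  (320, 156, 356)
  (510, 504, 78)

3

(264,275,77): 77²+264² = 75625 = 275² → right
(48,23,62): 23²+48² = 2833 < 3844 = 62² → obtuse
(320,156,356): 156²+320² = 126736 = 356² → right
(510,504,78): 78²+504² = 260100 = 510² → right
3 of the 4 are right.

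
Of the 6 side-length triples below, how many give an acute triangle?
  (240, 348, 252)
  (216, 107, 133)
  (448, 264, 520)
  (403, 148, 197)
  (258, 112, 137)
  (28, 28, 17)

1

(240,348,252): 240²+252² = 121104 = 348² → right
(216,107,133): 107²+133² = 29138 < 46656 = 216² → obtuse
(448,264,520): 264²+448² = 270400 = 520² → right
(403,148,197): 148+197 ≤ 403, not a triangle
(258,112,137): 112+137 ≤ 258, not a triangle
(28,28,17): 17²+28² = 1073 > 784 = 28² → acute
1 of the 6 is acute.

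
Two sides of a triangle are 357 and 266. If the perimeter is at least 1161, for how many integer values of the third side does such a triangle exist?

85

Triangle inequality: 91 < x < 623. Perimeter ≥ 1161 gives x ≥ 1161 − 357 − 266 = 538.
So 538 ≤ x < 623; integers 538 through 622: 85 values.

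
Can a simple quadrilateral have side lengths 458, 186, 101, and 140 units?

No

For a quadrilateral, each side must be shorter than the sum of the others.
Here the longest side is 458, but the remaining 3 sides sum to only 427.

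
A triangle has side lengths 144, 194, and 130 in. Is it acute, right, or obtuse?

right

Compare the square of the longest side to the sum of squares of the other two: 130² + 144² = 37636 = 194².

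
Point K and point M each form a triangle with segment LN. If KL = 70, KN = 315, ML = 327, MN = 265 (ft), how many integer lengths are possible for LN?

139

From triangle KLN: 245 < LN < 385.
From triangle MLN: 62 < LN < 592.
Intersection: 245 < LN < 385, so integers 246 through 384: 139 values.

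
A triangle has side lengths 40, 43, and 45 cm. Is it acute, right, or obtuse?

Compare the square of the longest side to the sum of squares of the other two: 40² + 43² = 3449 > 2025 = 45².

acute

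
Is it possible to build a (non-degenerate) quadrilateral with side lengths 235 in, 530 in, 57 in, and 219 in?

For a quadrilateral, each side must be shorter than the sum of the others.
Here the longest side is 530, but the remaining 3 sides sum to only 511.

No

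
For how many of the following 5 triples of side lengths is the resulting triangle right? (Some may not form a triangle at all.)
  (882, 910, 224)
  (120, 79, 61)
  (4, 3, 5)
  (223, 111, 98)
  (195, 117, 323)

2

(882,910,224): 224²+882² = 828100 = 910² → right
(120,79,61): 61²+79² = 9962 < 14400 = 120² → obtuse
(4,3,5): 3²+4² = 25 = 5² → right
(223,111,98): 98+111 ≤ 223, not a triangle
(195,117,323): 117+195 ≤ 323, not a triangle
2 of the 5 are right.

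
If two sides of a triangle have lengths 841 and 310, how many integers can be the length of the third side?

The third side lies in the open interval (531, 1151).
Integers from 532 to 1150 inclusive: 1150 − 532 + 1 = 619.

619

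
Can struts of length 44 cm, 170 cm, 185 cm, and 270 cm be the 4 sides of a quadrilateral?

Yes

A quadrilateral exists iff every side is shorter than the sum of the others — equivalently, the longest side is less than the sum of the rest.
Longest side 270 < 399 (sum of the remaining 3), so yes.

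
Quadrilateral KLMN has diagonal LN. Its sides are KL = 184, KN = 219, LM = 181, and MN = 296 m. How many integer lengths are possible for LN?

287

From triangle KLN: 35 < LN < 403.
From triangle MLN: 115 < LN < 477.
Intersection: 115 < LN < 403, so integers 116 through 402: 287 values.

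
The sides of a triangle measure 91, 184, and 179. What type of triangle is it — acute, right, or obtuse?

Compare the square of the longest side to the sum of squares of the other two: 91² + 179² = 40322 > 33856 = 184².

acute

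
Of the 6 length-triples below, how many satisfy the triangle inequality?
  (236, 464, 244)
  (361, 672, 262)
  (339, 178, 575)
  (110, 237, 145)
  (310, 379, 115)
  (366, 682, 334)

(236,244,464): 236+244 > 464 → valid
(262,361,672): 262+361 ≤ 672 → not valid
(178,339,575): 178+339 ≤ 575 → not valid
(110,145,237): 110+145 > 237 → valid
(115,310,379): 115+310 > 379 → valid
(334,366,682): 334+366 > 682 → valid
4 of the 6 triples form a triangle.

4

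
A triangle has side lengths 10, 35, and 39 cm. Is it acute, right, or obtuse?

Compare the square of the longest side to the sum of squares of the other two: 10² + 35² = 1325 < 1521 = 39².

obtuse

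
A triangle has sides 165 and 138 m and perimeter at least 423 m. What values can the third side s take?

120 ≤ s < 303

Triangle inequality alone gives 27 < s < 303.
The perimeter condition gives s ≥ 423 − 165 − 138 = 120.
Intersecting the two: 120 ≤ s < 303.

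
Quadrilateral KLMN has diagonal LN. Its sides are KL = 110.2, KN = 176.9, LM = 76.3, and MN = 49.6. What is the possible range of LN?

From triangle KLN: |110.2 − 176.9| < LN < 110.2 + 176.9, i.e. 66.7 < LN < 287.1.
From triangle MLN: 26.7 < LN < 125.9.
Both must hold, so LN lies in the intersection.

66.7 < LN < 125.9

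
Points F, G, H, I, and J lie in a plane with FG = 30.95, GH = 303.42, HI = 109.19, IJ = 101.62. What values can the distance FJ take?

The maximum is all hops collinear in one direction: 30.95 + 303.42 + 109.19 + 101.62 = 545.18.
The longest hop is 303.42; the others sum to 241.76. Folding the others back against it leaves at least 303.42 − 241.76 = 61.66.

61.66 ≤ FJ ≤ 545.18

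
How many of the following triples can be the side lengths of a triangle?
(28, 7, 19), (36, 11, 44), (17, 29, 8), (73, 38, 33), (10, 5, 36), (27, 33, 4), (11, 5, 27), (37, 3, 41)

1

(7,19,28): 7+19 ≤ 28 → not valid
(11,36,44): 11+36 > 44 → valid
(8,17,29): 8+17 ≤ 29 → not valid
(33,38,73): 33+38 ≤ 73 → not valid
(5,10,36): 5+10 ≤ 36 → not valid
(4,27,33): 4+27 ≤ 33 → not valid
(5,11,27): 5+11 ≤ 27 → not valid
(3,37,41): 3+37 ≤ 41 → not valid
1 of the 8 triples forms a triangle.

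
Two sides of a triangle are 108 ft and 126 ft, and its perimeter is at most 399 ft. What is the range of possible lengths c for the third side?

18 < c ≤ 165

Triangle inequality alone gives 18 < c < 234.
The perimeter condition gives c ≤ 399 − 108 − 126 = 165.
Intersecting the two: 18 < c ≤ 165.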